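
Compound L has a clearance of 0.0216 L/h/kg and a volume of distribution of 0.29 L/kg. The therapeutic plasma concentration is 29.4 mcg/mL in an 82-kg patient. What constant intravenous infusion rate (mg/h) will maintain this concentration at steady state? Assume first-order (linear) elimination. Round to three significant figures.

CL = 0.0216 L/h/kg × 82 kg = 1.771 L/h
At steady state, infusion rate equals elimination rate: rate in = CL × Css.
Rate = CL × Css = 1.771 × 29.4 = 52.07 mg/h

52.1 mg/h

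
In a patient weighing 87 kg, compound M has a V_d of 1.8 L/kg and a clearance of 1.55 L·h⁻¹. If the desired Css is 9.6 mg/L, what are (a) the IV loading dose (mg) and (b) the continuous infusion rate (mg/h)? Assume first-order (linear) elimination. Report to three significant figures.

Total Vd = 1.8 × 87 = 156.6 L
Loading: fill Vd to C_target → 156.6 L × 9.6 mg/L = 1503 mg
Maintenance infusion rate = CL × Css = 1.550 × 9.6 = 14.88 mg/h

(a) 1500 mg; (b) 14.9 mg/h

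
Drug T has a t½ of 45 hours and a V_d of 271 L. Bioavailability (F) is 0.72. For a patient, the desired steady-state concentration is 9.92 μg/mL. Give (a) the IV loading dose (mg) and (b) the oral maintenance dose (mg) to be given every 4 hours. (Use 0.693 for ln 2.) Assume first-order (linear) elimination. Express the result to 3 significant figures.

LD = Vd × C = 271.0 × 9.92 = 2688 mg
CL = 0.693 × Vd / t½ = 0.693 × 271.0 / 45 = 4.173 L/h
D = CL × Css × τ / F = 4.173 × 9.92 × 4 / 0.72 = 230.0 mg

(a) 2690 mg; (b) 230 mg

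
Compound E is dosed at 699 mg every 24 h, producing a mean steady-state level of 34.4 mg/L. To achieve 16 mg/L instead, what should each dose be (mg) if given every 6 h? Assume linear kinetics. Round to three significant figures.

81.3 mg

For first-order elimination, Css ∝ F·D/(CL·τ); F and CL are unchanged, so Css ∝ D/τ.
D₂ = D₁ × (Css,target / Css,current) × (τ₂/τ₁) = 699 × (16/34.4) × (6/24) = 81.28 mg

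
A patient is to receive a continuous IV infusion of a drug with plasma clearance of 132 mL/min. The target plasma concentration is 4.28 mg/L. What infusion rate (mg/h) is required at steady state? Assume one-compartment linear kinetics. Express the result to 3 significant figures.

CL = 132 mL/min × 60/1000 = 7.920 L/h
At steady state, infusion rate equals elimination rate: rate in = CL × Css.
Infusion rate = CL · Css = 7.920 L/h × 4.28 mg/L = 33.90 mg/h

33.9 mg/h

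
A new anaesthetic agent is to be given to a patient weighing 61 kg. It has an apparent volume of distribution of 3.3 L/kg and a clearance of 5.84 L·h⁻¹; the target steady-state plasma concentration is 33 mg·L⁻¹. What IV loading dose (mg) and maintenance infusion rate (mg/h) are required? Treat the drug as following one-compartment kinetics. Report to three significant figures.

Total Vd = 3.3 × 61 = 201.3 L
Loading: fill Vd to C_target → 201.3 L × 33 mg/L = 6643 mg
Maintenance infusion rate = CL × Css = 5.840 × 33 = 192.7 mg/h

(a) 6640 mg; (b) 193 mg/h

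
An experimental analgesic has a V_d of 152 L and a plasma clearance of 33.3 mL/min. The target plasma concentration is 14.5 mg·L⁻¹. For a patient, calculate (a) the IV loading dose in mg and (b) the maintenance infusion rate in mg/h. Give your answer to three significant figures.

Loading: fill Vd to C_target → 152.0 L × 14.5 mg/L = 2204 mg
Convert clearance: 33.3 mL/min × 60 min/h ÷ 1000 mL/L = 1.998 L/h
Maintenance infusion rate = CL × Css = 1.998 × 14.5 = 28.97 mg/h

(a) 2200 mg; (b) 29.0 mg/h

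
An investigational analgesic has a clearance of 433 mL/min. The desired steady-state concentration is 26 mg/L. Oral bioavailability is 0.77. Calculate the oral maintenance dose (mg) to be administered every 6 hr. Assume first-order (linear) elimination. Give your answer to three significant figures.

5260 mg

CL = 433 mL/min × 60/1000 = 25.98 L/h
D = CL × Css × τ / F = 25.98 × 26 × 6 / 0.77 = 5263 mg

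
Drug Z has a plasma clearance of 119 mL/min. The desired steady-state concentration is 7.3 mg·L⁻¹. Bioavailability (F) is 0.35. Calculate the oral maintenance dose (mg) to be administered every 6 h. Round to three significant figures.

894 mg

CL = 119 mL/min × 60/1000 = 7.140 L/h
D = CL × Css × τ / F = 7.140 × 7.3 × 6 / 0.35 = 893.5 mg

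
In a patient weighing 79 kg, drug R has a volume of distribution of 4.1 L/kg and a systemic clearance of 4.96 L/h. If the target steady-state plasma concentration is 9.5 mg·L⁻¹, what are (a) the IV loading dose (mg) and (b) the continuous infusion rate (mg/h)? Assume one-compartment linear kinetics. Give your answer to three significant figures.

(a) 3080 mg; (b) 47.1 mg/h

Vd(total) = 79 kg × 4.1 L/kg = 323.9 L
LD = Vd · C_target = 323.9 × 9.5 = 3077 mg
Maintenance infusion rate = CL × Css = 4.960 × 9.5 = 47.12 mg/h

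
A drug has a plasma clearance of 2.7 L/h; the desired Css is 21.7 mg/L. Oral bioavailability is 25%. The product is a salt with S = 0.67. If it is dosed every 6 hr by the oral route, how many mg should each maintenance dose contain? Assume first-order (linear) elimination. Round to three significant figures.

2100 mg

D = CL × Css × τ / F / S = 2.700 × 21.7 × 6 / 0.25 / 0.67 = 2099 mg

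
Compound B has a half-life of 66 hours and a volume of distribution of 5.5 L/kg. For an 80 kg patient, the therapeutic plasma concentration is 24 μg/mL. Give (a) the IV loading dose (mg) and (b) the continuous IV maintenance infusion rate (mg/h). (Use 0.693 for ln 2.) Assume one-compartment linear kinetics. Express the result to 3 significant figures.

(a) 10600 mg; (b) 111 mg/h

Vd = 5.5 L/kg × 80 kg = 440.0 L
LD = Vd × C = 440.0 × 24 = 10560 mg
CL = 0.693 × Vd / t½ = 0.693 × 440.0 / 66 = 4.620 L/h
Infusion rate = CL × Css = 4.620 × 24 = 110.9 mg/h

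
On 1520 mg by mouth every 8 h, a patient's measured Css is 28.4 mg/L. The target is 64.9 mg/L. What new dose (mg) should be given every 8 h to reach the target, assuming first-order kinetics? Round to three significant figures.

3470 mg

For first-order elimination, Css ∝ F·D/(CL·τ); F and CL are unchanged, so Css ∝ D/τ.
D₂ = D₁ × (Css,target / Css,current) = 1520 × 64.9/28.4 = 3474 mg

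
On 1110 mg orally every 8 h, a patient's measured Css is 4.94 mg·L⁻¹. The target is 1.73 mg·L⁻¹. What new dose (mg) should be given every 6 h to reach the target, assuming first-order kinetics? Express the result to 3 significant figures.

For first-order elimination, Css ∝ F·D/(CL·τ); F and CL are unchanged, so Css ∝ D/τ.
D₂ = D₁ × (Css,target / Css,current) × (τ₂/τ₁) = 1110 × (1.73/4.94) × (6/8) = 291.5 mg

292 mg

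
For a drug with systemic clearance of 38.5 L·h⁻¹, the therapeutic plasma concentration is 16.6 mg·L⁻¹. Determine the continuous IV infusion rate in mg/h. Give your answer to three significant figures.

Infusion rate = CL · Css = 38.50 L/h × 16.6 mg/L = 639.1 mg/h

639 mg/h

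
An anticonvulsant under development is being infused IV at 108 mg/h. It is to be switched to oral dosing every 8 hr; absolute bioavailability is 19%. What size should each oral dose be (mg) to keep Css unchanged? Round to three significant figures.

To maintain the same Css, the systemic dosing rate must be unchanged: F·D/τ = infusion rate.
D = rate × τ / F = 108 × 8 / 0.19 = 4547 mg

4550 mg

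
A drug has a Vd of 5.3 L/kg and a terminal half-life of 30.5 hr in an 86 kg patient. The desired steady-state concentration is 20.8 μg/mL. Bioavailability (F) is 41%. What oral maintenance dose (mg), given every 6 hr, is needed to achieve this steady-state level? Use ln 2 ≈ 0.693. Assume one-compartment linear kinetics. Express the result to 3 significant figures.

3150 mg

Vd(total) = 86 kg × 5.3 L/kg = 455.8 L
k = 0.693/30.5 = 0.02272 h⁻¹, so CL = k·Vd = 0.02272 × 455.8 = 10.36 L/h
D = CL × Css × τ / F = 10.36 × 20.8 × 6 / 0.41 = 3153 mg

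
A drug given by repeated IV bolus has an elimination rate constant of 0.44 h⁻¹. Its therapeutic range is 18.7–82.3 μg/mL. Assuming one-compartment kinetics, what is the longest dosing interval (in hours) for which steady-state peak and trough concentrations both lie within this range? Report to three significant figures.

3.37 h

Between IV bolus doses, concentration decays as C = C₀·e^(−kτ), so C_peak/C_trough = e^(kτ).
τ_max = ln(C_peak/C_trough) / k = ln(82.3/18.7) / 0.4400 = 1.482 / 0.4400 = 3.368 h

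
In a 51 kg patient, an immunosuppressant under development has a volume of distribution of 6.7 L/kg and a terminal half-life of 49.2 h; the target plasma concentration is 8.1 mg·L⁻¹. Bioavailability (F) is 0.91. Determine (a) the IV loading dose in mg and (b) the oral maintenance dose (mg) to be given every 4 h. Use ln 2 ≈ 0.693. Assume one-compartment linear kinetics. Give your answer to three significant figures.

Vd(total) = 51 kg × 6.7 L/kg = 341.7 L
LD = Vd × C = 341.7 × 8.1 = 2768 mg
CL = 0.693 × Vd / t½ = 0.693 × 341.7 / 49.2 = 4.813 L/h
D = CL × Css × τ / F = 4.813 × 8.1 × 4 / 0.91 = 171.4 mg

(a) 2770 mg; (b) 171 mg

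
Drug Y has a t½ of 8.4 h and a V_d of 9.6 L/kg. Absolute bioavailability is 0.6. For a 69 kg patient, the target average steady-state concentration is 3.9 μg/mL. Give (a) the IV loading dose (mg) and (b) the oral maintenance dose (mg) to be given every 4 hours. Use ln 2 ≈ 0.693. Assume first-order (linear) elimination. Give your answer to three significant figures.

(a) 2580 mg; (b) 1420 mg

Vd = 9.6 L/kg × 69 kg = 662.4 L
LD = Vd × C = 662.4 × 3.9 = 2583 mg
CL = 0.693 × Vd / t½ = 0.693 × 662.4 / 8.4 = 54.65 L/h
D = CL × Css × τ / F = 54.65 × 3.9 × 4 / 0.6 = 1421 mg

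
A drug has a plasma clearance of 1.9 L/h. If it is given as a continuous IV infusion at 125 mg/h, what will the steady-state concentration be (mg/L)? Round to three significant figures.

65.8 mg/L

Css = rate / CL = 125 / 1.900 = 65.79 mg/L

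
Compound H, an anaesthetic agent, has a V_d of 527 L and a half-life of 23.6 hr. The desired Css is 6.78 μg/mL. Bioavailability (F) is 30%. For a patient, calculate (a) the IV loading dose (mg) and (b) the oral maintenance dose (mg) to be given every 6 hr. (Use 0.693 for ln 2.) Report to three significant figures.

(a) 3570 mg; (b) 2100 mg

LD = Vd × C = 527.0 × 6.78 = 3573 mg
CL = 0.693 × Vd / t½ = 0.693 × 527.0 / 23.6 = 15.48 L/h
D = CL × Css × τ / F = 15.48 × 6.78 × 6 / 0.3 = 2099 mg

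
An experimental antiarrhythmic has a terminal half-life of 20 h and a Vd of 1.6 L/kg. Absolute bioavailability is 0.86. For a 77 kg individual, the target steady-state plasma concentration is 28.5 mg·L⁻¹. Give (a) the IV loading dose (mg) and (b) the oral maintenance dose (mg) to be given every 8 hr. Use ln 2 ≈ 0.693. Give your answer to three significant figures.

Vd = 1.6 L/kg × 77 kg = 123.2 L
LD = Vd × C = 123.2 × 28.5 = 3511 mg
CL = 0.693 × Vd / t½ = 0.693 × 123.2 / 20 = 4.269 L/h
D = CL × Css × τ / F = 4.269 × 28.5 × 8 / 0.86 = 1132 mg

(a) 3510 mg; (b) 1130 mg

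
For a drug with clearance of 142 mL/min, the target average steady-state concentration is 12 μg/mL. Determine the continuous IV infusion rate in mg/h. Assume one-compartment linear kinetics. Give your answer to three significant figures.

CL = 142 mL/min × 60/1000 = 8.520 L/h
R₀ = 8.520 × 12 = 102.2 mg/h

102 mg/h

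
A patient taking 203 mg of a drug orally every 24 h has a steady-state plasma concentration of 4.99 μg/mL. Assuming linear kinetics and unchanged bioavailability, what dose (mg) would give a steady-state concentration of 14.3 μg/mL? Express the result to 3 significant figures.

582 mg

With linear kinetics, Css is proportional to dose rate (D/τ) at fixed clearance.
D₂ = D₁ × (Css,target / Css,current) = 203 × 14.3/4.99 = 581.7 mg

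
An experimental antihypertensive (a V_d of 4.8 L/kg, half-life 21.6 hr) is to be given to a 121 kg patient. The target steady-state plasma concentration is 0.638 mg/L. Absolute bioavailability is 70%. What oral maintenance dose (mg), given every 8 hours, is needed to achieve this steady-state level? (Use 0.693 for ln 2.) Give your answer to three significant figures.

136 mg

Total Vd = 4.8 × 121 = 580.8 L
CL = ln 2 · Vd / t½ = 0.693 × 580.8 / 21.6 = 18.63 L/h
D = CL × Css × τ / F = 18.63 × 0.638 × 8 / 0.7 = 135.8 mg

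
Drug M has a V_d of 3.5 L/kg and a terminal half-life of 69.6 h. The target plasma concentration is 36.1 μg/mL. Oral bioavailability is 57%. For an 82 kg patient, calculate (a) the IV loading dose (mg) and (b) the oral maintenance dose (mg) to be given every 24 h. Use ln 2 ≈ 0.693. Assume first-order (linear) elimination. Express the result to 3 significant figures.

Vd(total) = 82 kg × 3.5 L/kg = 287.0 L
LD = Vd × C = 287.0 × 36.1 = 10360 mg
CL = 0.693 × Vd / t½ = 0.693 × 287.0 / 69.6 = 2.858 L/h
D = CL × Css × τ / F = 2.858 × 36.1 × 24 / 0.57 = 4344 mg

(a) 10400 mg; (b) 4340 mg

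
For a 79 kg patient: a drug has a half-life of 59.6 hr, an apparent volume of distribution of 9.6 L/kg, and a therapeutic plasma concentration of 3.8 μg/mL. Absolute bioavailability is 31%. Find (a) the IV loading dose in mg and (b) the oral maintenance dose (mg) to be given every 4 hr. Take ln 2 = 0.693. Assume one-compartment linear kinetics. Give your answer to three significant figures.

(a) 2880 mg; (b) 432 mg

Vd = 9.6 L/kg × 79 kg = 758.4 L
LD = Vd × C = 758.4 × 3.8 = 2882 mg
CL = 0.693 × Vd / t½ = 0.693 × 758.4 / 59.6 = 8.818 L/h
D = CL × Css × τ / F = 8.818 × 3.8 × 4 / 0.31 = 432.4 mg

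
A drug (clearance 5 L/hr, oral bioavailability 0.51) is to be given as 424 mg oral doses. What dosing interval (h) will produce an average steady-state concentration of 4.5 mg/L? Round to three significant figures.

9.61 h

F·D/τ = CL·Css → τ = F·D / (CL·Css).
τ = 0.51 × 424 / (5 × 4.5) = 9.611 h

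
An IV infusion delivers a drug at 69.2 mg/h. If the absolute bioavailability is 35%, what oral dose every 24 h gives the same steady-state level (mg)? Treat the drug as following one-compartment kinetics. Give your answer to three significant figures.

4750 mg

To maintain the same Css, the systemic dosing rate must be unchanged: F·D/τ = infusion rate.
D = rate × τ / F = 69.2 × 24 / 0.35 = 4745 mg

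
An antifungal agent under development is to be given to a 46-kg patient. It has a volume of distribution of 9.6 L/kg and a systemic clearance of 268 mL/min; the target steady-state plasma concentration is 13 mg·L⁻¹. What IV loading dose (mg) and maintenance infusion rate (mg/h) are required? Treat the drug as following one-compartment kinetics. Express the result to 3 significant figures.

Total Vd = 9.6 × 46 = 441.6 L
Loading: fill Vd to C_target → 441.6 L × 13 mg/L = 5741 mg
CL = 268 mL/min × 60/1000 = 16.08 L/h
Maintenance: replace elimination → rate = CL × Css = 16.08 × 13 = 209.0 mg/h

(a) 5740 mg; (b) 209 mg/h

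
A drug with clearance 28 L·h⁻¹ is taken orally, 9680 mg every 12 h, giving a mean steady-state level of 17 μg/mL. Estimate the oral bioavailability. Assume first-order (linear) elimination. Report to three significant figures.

0.590

F·D/τ = CL·Css at steady state → F = CL·Css·τ / D.
F = 28 × 17 × 12 / 9680 = 0.590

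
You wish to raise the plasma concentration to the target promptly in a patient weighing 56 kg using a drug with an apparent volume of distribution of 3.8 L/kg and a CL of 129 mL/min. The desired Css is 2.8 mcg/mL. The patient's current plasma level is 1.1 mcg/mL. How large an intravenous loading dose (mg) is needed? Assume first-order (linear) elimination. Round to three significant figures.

Vd = 3.8 L/kg × 56 kg = 212.8 L
Loading dose depends on Vd (not clearance): it fills the distribution volume.
Concentration deficit ΔC = 2.8 − 1.1 = 1.700 mg/L
LD = Vd × ΔC = 212.8 × 1.700 = 361.8 mg

362 mg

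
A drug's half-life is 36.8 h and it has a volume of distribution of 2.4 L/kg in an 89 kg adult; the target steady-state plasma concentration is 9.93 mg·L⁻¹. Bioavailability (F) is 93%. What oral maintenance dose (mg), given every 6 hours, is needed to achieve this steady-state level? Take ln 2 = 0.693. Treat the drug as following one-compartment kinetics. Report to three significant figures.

Total Vd = 2.4 × 89 = 213.6 L
CL = 0.693 × Vd / t½ = 0.693 × 213.6 / 36.8 = 4.022 L/h
D = CL × Css × τ / F = 4.022 × 9.93 × 6 / 0.93 = 257.7 mg

258 mg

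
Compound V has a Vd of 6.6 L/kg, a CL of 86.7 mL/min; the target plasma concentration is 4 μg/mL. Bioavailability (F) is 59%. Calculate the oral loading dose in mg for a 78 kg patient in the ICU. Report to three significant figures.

Total Vd = 6.6 × 78 = 514.8 L
Loading dose depends on Vd (not clearance): it fills the distribution volume.
LD = Vd × C / F = 514.8 × 4.000 / 0.59 = 3490 mg

3490 mg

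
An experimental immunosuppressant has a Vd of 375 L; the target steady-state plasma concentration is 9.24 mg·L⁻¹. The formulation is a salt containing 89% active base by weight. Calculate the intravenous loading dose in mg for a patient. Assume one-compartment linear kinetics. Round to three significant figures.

3890 mg

LD = Vd × C / S = 375.0 × 9.240 / 0.89 = 3893 mg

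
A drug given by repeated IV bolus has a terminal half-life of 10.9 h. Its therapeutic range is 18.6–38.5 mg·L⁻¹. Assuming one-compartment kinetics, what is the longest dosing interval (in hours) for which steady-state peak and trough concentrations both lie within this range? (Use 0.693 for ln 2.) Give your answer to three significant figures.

11.4 h

k = 0.693 / t½ = 0.693 / 10.9 = 0.06358 h⁻¹
Between IV bolus doses, concentration decays as C = C₀·e^(−kτ), so C_peak/C_trough = e^(kτ).
τ_max = ln(C_peak/C_trough) / k = ln(38.5/18.6) / 0.06358 = 0.7275 / 0.06358 = 11.44 h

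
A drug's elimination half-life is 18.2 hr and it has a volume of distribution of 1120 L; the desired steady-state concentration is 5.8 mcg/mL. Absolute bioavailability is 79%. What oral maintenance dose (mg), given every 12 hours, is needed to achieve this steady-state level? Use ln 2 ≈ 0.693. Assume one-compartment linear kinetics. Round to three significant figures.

3760 mg

k = 0.693/18.2 = 0.03808 h⁻¹, so CL = k·Vd = 0.03808 × 1120 = 42.65 L/h
D = CL × Css × τ / F = 42.65 × 5.8 × 12 / 0.79 = 3758 mg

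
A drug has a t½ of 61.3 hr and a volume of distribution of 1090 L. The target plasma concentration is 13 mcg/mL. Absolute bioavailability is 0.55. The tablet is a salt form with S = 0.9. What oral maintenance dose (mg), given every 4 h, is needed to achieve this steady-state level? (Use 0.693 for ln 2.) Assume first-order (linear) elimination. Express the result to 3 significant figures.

1290 mg

CL = 0.693 × Vd / t½ = 0.693 × 1090 / 61.3 = 12.32 L/h
D = CL × Css × τ / F / S = 12.32 × 13 × 4 / 0.55 / 0.9 = 1294 mg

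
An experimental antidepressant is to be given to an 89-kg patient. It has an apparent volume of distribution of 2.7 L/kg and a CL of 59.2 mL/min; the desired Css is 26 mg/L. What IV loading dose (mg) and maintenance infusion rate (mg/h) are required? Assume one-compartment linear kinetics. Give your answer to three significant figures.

(a) 6250 mg; (b) 92.4 mg/h

Total Vd = 2.7 × 89 = 240.3 L
Loading dose = Vd × C = 240.3 × 26 = 6248 mg
CL = 59.2 mL/min = 59.2 × 0.06 = 3.552 L/h
Infusion rate = 3.552 L/h × 26 mg/L = 92.35 mg/h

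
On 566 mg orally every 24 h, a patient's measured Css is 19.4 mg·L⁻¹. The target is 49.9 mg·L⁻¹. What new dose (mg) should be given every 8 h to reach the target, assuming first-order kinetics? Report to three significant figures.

485 mg

With linear kinetics, Css is proportional to dose rate (D/τ) at fixed clearance.
D₂ = D₁ × (Css,target / Css,current) × (τ₂/τ₁) = 566 × (49.9/19.4) × (8/24) = 485.3 mg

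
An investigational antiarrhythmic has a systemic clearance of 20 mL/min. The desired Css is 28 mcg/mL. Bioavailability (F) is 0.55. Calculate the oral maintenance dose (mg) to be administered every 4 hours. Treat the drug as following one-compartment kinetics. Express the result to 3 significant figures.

244 mg

CL = 20 mL/min = 20 × 0.06 = 1.200 L/h
D = CL × Css × τ / F = 1.200 × 28 × 4 / 0.55 = 244.4 mg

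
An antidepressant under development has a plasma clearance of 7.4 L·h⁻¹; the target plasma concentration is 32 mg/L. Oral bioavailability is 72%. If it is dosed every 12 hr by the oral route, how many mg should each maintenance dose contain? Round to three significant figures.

D = CL × Css × τ / F = 7.400 × 32 × 12 / 0.72 = 3947 mg

3950 mg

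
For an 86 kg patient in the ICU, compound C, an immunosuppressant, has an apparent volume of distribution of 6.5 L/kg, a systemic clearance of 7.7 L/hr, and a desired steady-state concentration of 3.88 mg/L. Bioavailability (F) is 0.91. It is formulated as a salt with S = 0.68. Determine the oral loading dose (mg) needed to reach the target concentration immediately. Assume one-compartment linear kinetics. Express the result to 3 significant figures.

3510 mg

Vd(total) = 86 kg × 6.5 L/kg = 559.0 L
LD is governed by Vd — clearance does not enter the loading-dose calculation.
LD = Vd × C / F / S = 559.0 × 3.880 / 0.91 / 0.68 = 3505 mg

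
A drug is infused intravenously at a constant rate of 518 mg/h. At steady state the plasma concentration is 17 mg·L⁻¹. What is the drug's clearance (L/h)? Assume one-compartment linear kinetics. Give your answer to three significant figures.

At steady state, infusion rate = CL × Css, so CL = rate / Css.
CL = 518 / 17 = 30.47 L/h

30.5 L/h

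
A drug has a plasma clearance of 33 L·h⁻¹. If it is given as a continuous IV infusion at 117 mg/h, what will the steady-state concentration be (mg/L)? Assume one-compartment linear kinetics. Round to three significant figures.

3.55 mg/L

Css = rate / CL = 117 / 33.00 = 3.545 mg/L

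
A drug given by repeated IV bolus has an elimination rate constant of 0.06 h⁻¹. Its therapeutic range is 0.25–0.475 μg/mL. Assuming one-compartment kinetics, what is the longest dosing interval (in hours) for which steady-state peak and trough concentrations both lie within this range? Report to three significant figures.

Between IV bolus doses, concentration decays as C = C₀·e^(−kτ), so C_peak/C_trough = e^(kτ).
τ_max = ln(C_peak/C_trough) / k = ln(0.475/0.25) / 0.06000 = 0.6419 / 0.06000 = 10.70 h

10.7 h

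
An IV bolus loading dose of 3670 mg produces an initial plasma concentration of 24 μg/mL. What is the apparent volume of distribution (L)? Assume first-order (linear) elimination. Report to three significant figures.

Immediately after an IV bolus, C₀ = Dose / Vd, so Vd = Dose / C₀.
Vd = 3670 / 24 = 152.9 L

153 L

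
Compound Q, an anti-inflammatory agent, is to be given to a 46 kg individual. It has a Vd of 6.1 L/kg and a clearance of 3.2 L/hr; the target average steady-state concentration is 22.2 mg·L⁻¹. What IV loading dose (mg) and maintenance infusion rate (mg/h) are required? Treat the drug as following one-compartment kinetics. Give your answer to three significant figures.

(a) 6230 mg; (b) 71.0 mg/h

Vd(total) = 46 kg × 6.1 L/kg = 280.6 L
Loading dose = Vd × C = 280.6 × 22.2 = 6229 mg
Maintenance infusion rate = CL × Css = 3.200 × 22.2 = 71.04 mg/h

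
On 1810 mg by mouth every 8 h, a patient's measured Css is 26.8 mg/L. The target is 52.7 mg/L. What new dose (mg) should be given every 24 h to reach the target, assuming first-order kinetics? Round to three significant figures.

10700 mg

With linear kinetics, Css is proportional to dose rate (D/τ) at fixed clearance.
D₂ = D₁ × (Css,target / Css,current) × (τ₂/τ₁) = 1810 × (52.7/26.8) × (24/8) = 10680 mg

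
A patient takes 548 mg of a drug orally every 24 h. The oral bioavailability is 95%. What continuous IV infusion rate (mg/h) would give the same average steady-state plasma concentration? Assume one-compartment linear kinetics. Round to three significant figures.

Equivalent systemic input: infusion rate = F·D/τ.
Rate = 0.95 × 548 / 24 = 21.69 mg/h

21.7 mg/h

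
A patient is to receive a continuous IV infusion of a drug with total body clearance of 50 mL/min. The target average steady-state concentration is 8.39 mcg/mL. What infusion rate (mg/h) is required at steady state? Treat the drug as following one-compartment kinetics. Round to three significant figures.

25.2 mg/h

Convert clearance: 50 mL/min × 60 min/h ÷ 1000 mL/L = 3.000 L/h
Rate = CL × Css = 3.000 × 8.39 = 25.17 mg/h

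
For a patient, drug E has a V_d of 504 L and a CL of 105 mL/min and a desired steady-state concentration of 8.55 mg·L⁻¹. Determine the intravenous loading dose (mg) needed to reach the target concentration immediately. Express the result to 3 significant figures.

Loading dose depends on Vd (not clearance): it fills the distribution volume.
LD = Vd × C = 504.0 × 8.550 = 4309 mg

4310 mg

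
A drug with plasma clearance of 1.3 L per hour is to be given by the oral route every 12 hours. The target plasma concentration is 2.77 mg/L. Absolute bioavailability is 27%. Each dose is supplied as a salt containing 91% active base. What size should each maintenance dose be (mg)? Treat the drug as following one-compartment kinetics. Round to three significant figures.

176 mg

D = CL × Css × τ / F / S = 1.300 × 2.77 × 12 / 0.27 / 0.91 = 175.9 mg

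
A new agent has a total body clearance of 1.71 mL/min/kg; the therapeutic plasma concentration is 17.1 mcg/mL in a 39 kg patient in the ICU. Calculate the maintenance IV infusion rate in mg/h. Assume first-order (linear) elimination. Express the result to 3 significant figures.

68.4 mg/h

CL = 1.71 mL/min/kg × 39 kg = 66.69 mL/min = 66.69 × 60/1000 = 4.001 L/h
At steady state, infusion rate equals elimination rate: rate in = CL × Css.
Rate = CL × Css = 4.001 × 17.1 = 68.42 mg/h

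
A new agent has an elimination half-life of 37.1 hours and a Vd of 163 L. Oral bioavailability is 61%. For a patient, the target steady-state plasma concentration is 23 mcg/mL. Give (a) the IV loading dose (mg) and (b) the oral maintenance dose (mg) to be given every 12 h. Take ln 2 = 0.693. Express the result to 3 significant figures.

LD = Vd × C = 163.0 × 23 = 3749 mg
CL = 0.693 × Vd / t½ = 0.693 × 163.0 / 37.1 = 3.045 L/h
D = CL × Css × τ / F = 3.045 × 23 × 12 / 0.61 = 1378 mg

(a) 3750 mg; (b) 1380 mg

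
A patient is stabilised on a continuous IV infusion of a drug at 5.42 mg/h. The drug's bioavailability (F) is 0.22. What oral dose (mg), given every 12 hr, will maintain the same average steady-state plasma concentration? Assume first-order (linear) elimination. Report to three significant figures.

296 mg

To maintain the same Css, the systemic dosing rate must be unchanged: F·D/τ = infusion rate.
D = rate × τ / F = 5.42 × 12 / 0.22 = 295.6 mg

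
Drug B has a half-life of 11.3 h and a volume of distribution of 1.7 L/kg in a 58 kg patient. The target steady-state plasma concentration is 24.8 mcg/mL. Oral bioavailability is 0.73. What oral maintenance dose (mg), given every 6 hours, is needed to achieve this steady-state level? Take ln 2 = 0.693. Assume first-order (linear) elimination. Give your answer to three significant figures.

Vd = 1.7 L/kg × 58 kg = 98.60 L
k = 0.693/11.3 = 0.06133 h⁻¹, so CL = k·Vd = 0.06133 × 98.60 = 6.047 L/h
D = CL × Css × τ / F = 6.047 × 24.8 × 6 / 0.73 = 1233 mg

1230 mg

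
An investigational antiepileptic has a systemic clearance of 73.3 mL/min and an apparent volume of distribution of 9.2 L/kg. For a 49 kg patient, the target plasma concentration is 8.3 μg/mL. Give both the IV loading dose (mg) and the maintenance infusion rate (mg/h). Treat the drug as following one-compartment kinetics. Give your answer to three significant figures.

(a) 3740 mg; (b) 36.5 mg/h

Vd = 9.2 L/kg × 49 kg = 450.8 L
Loading dose = Vd × C = 450.8 × 8.3 = 3742 mg
Convert clearance: 73.3 mL/min × 60 min/h ÷ 1000 mL/L = 4.398 L/h
Maintenance infusion rate = CL × Css = 4.398 × 8.3 = 36.50 mg/h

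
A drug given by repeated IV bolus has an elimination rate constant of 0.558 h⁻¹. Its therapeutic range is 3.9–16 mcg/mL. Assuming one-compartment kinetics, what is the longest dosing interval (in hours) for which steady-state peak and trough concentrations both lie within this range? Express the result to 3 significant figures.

Between IV bolus doses, concentration decays as C = C₀·e^(−kτ), so C_peak/C_trough = e^(kτ).
τ_max = ln(C_peak/C_trough) / k = ln(16/3.9) / 0.5580 = 1.412 / 0.5580 = 2.530 h

2.53 h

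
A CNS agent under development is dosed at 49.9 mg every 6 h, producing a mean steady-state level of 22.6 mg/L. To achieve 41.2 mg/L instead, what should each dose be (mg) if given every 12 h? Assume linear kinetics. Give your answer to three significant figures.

182 mg

For first-order elimination, Css ∝ F·D/(CL·τ); F and CL are unchanged, so Css ∝ D/τ.
D₂ = D₁ × (Css,target / Css,current) × (τ₂/τ₁) = 49.9 × (41.2/22.6) × (12/6) = 181.9 mg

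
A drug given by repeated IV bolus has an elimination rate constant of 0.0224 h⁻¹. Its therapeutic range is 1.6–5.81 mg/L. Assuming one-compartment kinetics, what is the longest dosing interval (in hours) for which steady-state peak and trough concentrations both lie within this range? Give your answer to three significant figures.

57.6 h

Between IV bolus doses, concentration decays as C = C₀·e^(−kτ), so C_peak/C_trough = e^(kτ).
τ_max = ln(C_peak/C_trough) / k = ln(5.81/1.6) / 0.02240 = 1.290 / 0.02240 = 57.59 h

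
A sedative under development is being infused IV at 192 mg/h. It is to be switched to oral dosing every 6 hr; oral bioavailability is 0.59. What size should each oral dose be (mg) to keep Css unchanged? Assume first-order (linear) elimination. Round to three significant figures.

To maintain the same Css, the systemic dosing rate must be unchanged: F·D/τ = infusion rate.
D = rate × τ / F = 192 × 6 / 0.59 = 1953 mg

1950 mg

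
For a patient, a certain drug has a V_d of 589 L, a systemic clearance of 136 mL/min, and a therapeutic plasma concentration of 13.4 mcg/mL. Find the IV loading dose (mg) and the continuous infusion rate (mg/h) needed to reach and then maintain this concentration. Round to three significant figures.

(a) 7890 mg; (b) 109 mg/h

Loading: fill Vd to C_target → 589.0 L × 13.4 mg/L = 7893 mg
CL = 136 mL/min = 136 × 0.06 = 8.160 L/h
Maintenance infusion rate = CL × Css = 8.160 × 13.4 = 109.3 mg/h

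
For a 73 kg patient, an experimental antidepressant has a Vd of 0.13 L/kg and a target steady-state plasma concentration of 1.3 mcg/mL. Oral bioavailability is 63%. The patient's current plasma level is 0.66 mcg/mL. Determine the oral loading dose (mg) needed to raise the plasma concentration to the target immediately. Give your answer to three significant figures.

Total Vd = 0.13 × 73 = 9.490 L
The loading dose fills Vd to the target concentration.
Concentration deficit ΔC = 1.3 − 0.66 = 0.6400 mg/L
LD = Vd × ΔC / F = 9.490 × 0.6400 / 0.63 = 9.641 mg

9.64 mg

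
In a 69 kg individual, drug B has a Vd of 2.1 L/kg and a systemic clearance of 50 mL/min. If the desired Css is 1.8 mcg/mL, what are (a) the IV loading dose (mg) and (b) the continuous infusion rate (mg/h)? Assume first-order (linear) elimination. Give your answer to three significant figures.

Vd = 2.1 L/kg × 69 kg = 144.9 L
Loading dose = Vd × C = 144.9 × 1.8 = 260.8 mg
Convert clearance: 50 mL/min × 60 min/h ÷ 1000 mL/L = 3.000 L/h
Maintenance infusion rate = CL × Css = 3.000 × 1.8 = 5.400 mg/h

(a) 261 mg; (b) 5.40 mg/h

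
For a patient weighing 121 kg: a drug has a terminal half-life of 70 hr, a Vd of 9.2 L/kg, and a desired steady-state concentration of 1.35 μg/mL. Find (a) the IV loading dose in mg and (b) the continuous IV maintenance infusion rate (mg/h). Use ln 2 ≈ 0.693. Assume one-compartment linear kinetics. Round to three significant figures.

Vd(total) = 121 kg × 9.2 L/kg = 1113 L
LD = Vd × C = 1113 × 1.35 = 1503 mg
CL = 0.693 × Vd / t½ = 0.693 × 1113 / 70 = 11.02 L/h
Infusion rate = CL × Css = 11.02 × 1.35 = 14.88 mg/h

(a) 1500 mg; (b) 14.9 mg/h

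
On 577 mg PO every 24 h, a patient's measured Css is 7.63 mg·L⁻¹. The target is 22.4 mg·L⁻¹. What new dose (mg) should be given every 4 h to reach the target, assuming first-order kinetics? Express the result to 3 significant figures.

282 mg

For first-order elimination, Css ∝ F·D/(CL·τ); F and CL are unchanged, so Css ∝ D/τ.
D₂ = D₁ × (Css,target / Css,current) × (τ₂/τ₁) = 577 × (22.4/7.63) × (4/24) = 282.3 mg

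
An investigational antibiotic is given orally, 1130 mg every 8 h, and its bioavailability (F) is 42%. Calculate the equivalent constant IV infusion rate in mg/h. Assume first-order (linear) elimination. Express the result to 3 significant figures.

59.3 mg/h

Equivalent systemic input: infusion rate = F·D/τ.
Rate = 0.42 × 1130 / 8 = 59.33 mg/h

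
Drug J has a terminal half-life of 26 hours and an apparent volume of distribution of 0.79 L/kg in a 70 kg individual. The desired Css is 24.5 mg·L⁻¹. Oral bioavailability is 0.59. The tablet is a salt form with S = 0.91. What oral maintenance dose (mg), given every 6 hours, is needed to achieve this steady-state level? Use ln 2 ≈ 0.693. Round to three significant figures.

404 mg

Vd = 0.79 L/kg × 70 kg = 55.30 L
CL = ln 2 · Vd / t½ = 0.693 × 55.30 / 26 = 1.474 L/h
D = CL × Css × τ / F / S = 1.474 × 24.5 × 6 / 0.59 / 0.91 = 403.6 mg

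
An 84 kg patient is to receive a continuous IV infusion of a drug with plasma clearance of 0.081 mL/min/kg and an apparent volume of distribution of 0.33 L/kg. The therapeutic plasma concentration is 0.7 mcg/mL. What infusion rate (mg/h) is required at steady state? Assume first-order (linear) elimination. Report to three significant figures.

0.286 mg/h

CL = 0.081 mL/min/kg × 84 kg = 6.804 mL/min = 6.804 × 60/1000 = 0.4082 L/h
Infusion rate = CL · Css = 0.4082 L/h × 0.7 mg/L = 0.2857 mg/h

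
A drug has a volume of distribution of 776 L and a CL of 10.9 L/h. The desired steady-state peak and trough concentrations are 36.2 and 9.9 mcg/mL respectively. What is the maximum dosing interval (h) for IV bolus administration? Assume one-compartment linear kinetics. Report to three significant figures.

k = CL / Vd = 10.90 / 776.0 = 0.01405 h⁻¹
Between IV bolus doses, concentration decays as C = C₀·e^(−kτ), so C_peak/C_trough = e^(kτ).
τ_max = ln(C_peak/C_trough) / k = ln(36.2/9.9) / 0.01405 = 1.297 / 0.01405 = 92.31 h

92.3 h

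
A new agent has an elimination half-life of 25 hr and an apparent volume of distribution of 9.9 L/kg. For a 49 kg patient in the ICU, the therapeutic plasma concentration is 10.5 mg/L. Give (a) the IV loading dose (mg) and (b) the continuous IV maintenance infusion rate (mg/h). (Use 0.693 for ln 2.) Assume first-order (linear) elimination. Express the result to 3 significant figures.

(a) 5090 mg; (b) 141 mg/h

Vd(total) = 49 kg × 9.9 L/kg = 485.1 L
LD = Vd × C = 485.1 × 10.5 = 5094 mg
CL = 0.693 × Vd / t½ = 0.693 × 485.1 / 25 = 13.45 L/h
Infusion rate = CL × Css = 13.45 × 10.5 = 141.2 mg/h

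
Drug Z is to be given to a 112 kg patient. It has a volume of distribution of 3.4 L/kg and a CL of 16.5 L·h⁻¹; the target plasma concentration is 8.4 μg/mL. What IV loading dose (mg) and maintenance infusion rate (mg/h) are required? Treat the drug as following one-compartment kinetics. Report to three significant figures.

Total Vd = 3.4 × 112 = 380.8 L
Loading dose = Vd × C = 380.8 × 8.4 = 3199 mg
Infusion rate = 16.50 L/h × 8.4 mg/L = 138.6 mg/h

(a) 3200 mg; (b) 139 mg/h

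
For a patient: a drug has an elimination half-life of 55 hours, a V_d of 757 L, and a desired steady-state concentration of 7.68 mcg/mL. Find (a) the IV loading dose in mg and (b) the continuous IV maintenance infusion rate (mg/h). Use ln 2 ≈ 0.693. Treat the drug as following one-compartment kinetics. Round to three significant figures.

(a) 5810 mg; (b) 73.3 mg/h

LD = Vd × C = 757.0 × 7.68 = 5814 mg
CL = 0.693 × Vd / t½ = 0.693 × 757.0 / 55 = 9.538 L/h
Infusion rate = CL × Css = 9.538 × 7.68 = 73.25 mg/h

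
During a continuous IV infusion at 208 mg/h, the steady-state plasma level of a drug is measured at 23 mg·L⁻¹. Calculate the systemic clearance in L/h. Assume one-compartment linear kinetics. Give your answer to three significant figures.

9.04 L/h

At steady state, infusion rate = CL × Css, so CL = rate / Css.
CL = 208 / 23 = 9.043 L/h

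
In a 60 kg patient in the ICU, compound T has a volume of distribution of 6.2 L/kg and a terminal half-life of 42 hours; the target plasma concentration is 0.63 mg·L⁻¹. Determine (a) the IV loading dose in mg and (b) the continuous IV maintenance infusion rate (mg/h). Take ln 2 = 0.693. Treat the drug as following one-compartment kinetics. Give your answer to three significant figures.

(a) 234 mg; (b) 3.87 mg/h

Total Vd = 6.2 × 60 = 372.0 L
LD = Vd × C = 372.0 × 0.63 = 234.4 mg
CL = 0.693 × Vd / t½ = 0.693 × 372.0 / 42 = 6.138 L/h
Infusion rate = CL × Css = 6.138 × 0.63 = 3.867 mg/h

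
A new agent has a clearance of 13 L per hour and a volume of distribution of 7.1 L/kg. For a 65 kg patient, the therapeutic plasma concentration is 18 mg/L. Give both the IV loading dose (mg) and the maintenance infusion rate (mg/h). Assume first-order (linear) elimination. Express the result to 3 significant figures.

Vd(total) = 65 kg × 7.1 L/kg = 461.5 L
Loading: fill Vd to C_target → 461.5 L × 18 mg/L = 8307 mg
Infusion rate = 13.00 L/h × 18 mg/L = 234.0 mg/h

(a) 8310 mg; (b) 234 mg/h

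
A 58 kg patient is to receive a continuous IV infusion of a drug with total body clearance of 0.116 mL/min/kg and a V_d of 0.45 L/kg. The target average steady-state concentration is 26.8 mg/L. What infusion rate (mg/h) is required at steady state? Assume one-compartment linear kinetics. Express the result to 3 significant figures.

10.8 mg/h

CL = 0.116 mL/min/kg × 58 kg = 6.728 mL/min = 6.728 × 60/1000 = 0.4037 L/h
Infusion rate = CL · Css = 0.4037 L/h × 26.8 mg/L = 10.82 mg/h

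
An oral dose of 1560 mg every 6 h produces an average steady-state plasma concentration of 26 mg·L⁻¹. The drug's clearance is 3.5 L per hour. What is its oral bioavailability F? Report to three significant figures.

0.350

F·D/τ = CL·Css at steady state → F = CL·Css·τ / D.
F = 3.5 × 26 × 6 / 1560 = 0.350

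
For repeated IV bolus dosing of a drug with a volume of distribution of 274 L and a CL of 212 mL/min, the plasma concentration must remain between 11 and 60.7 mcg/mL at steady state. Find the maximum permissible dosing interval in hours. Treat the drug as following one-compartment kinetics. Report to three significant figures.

36.8 h

CL = 212 mL/min = 212 × 0.06 = 12.72 L/h
k = CL / Vd = 12.72 / 274.0 = 0.04642 h⁻¹
Between IV bolus doses, concentration decays as C = C₀·e^(−kτ), so C_peak/C_trough = e^(kτ).
τ_max = ln(C_peak/C_trough) / k = ln(60.7/11) / 0.04642 = 1.708 / 0.04642 = 36.79 h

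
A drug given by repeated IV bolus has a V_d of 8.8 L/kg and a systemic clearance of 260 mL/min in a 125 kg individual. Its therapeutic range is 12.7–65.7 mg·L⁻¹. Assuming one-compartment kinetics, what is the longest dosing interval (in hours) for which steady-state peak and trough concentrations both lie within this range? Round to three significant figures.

116 h

Total Vd = 8.8 × 125 = 1100 L
Convert clearance: 260 mL/min × 60 min/h ÷ 1000 mL/L = 15.60 L/h
k = CL / Vd = 15.60 / 1100 = 0.01418 h⁻¹
Between IV bolus doses, concentration decays as C = C₀·e^(−kτ), so C_peak/C_trough = e^(kτ).
τ_max = ln(C_peak/C_trough) / k = ln(65.7/12.7) / 0.01418 = 1.643 / 0.01418 = 115.9 h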